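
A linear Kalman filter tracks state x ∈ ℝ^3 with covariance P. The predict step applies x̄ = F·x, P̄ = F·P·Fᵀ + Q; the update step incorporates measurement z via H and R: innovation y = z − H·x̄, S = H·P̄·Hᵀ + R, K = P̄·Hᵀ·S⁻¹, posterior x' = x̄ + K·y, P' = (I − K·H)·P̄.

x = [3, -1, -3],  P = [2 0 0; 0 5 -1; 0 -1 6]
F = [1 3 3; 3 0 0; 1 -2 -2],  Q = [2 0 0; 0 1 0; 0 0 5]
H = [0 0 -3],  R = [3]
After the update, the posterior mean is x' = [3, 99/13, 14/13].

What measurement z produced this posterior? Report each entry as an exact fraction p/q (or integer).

z = [-3]

x̄ = F·x = [-9, 9, 11]
P̄ = F·P·Fᵀ + Q = [85 6 -52; 6 19 6; -52 6 43]
S = H·P̄·Hᵀ + R = [390]
K = P̄·Hᵀ·S⁻¹ = [2/5; -3/65; -43/130]
x' − x̄ = [12, -18/13, -129/13] = K·y
y = (KᵀK)⁻¹·Kᵀ·(x' − x̄) = [30]
z = y + H·x̄ = [30] + [-33] = [-3]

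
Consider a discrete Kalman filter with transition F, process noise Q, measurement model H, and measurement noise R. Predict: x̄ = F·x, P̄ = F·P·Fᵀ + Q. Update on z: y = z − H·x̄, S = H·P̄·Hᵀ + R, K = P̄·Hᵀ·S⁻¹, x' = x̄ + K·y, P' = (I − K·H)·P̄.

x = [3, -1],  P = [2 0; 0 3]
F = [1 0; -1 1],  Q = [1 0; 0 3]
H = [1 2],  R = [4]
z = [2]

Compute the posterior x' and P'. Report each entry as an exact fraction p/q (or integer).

x' = [86/31, -26/31]
P' = [92/31 -48/31; -48/31 52/31]

x̄ = F·x = [3, -4]
P̄ = F·P·Fᵀ + Q = [3 -2; -2 8]
y = z − H·x̄ = [7]
S = H·P̄·Hᵀ + R = [31]
K = P̄·Hᵀ·S⁻¹ = [-1/31; 14/31]
x' = x̄ + K·y = [86/31, -26/31]
P' = (I − K·H)·P̄ = [92/31 -48/31; -48/31 52/31]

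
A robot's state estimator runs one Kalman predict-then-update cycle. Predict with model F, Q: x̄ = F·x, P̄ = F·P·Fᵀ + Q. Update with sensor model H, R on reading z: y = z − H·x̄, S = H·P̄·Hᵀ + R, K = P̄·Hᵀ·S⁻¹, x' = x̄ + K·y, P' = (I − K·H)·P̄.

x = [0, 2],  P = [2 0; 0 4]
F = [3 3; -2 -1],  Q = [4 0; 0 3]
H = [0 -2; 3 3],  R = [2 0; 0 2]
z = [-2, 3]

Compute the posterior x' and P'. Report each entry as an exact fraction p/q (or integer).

x' = [516/5579, 5141/5579]
P' = [3938/5579 -2694/5579; -2694/5579 2676/5579]

x̄ = F·x = [6, -2]
P̄ = F·P·Fᵀ + Q = [58 -24; -24 15]
y = z − H·x̄ = [-6, -9]
S = H·P̄·Hᵀ + R = [62 54; 54 227]
K = P̄·Hᵀ·S⁻¹ = [2694/5579 1866/5579; -2676/5579 -27/5579]
x' = x̄ + K·y = [516/5579, 5141/5579]
P' = (I − K·H)·P̄ = [3938/5579 -2694/5579; -2694/5579 2676/5579]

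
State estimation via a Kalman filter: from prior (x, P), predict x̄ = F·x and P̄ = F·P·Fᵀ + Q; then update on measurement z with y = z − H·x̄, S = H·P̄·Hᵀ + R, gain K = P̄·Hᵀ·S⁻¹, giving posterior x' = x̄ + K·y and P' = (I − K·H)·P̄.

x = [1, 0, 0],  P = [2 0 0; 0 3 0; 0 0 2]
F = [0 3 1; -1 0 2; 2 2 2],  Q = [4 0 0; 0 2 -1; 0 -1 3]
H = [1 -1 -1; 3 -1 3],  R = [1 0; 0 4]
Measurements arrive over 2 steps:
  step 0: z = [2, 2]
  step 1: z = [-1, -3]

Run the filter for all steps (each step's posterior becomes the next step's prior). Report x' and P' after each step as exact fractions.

step 0: x̄ = F·x = [0, -1, 2]
step 0: P̄ = F·P·Fᵀ + Q = [33 4 22; 4 12 3; 22 3 31]
step 0: y = z − H·x̄ = [3, -5]
step 0: S = H·P̄·Hᵀ + R = [31 -4; -4 946]
step 0: K = P̄·Hᵀ·S⁻¹ = [1211/4885 1673/9770; -1037/2931 47/5862; -1788/4885 798/4885]
step 0: x' = x̄ + K·y = [-1099/9770, -12319/5862, 416/4885]
step 0: P' = (I − K·H)·P̄ = [36103/9770 10133/1954 -8492/4885; 10133/1954 47107/5862 -2439/977; -8492/4885 -2439/977 5491/4885]
step 1: x̄ = F·x = [-60763/9770, 2763/9770, -62396/14655]
step 1: P̄ = F·P·Fᵀ + Q = [610327/9770 -259387/9770 283968/4885; -259387/9770 167507/9770 -135453/4885; 283968/4885 -135453/4885 909037/14655]
step 1: y = z − H·x̄ = [18238/14655, 140267/4885]
step 1: S = H·P̄·Hᵀ + R = [352078/14655 879887/4885; 879887/4885 12279179/4885]
step 1: K = P̄·Hᵀ·S⁻¹ = [112734885/409544603 55194911/409544603; -113067633/409544603 -21221452/409544603; -8641444/24090859 4339806/24090859]
step 1: x' = x̄ + K·y = [-1643890207/819089206, -1268478759/819089206, 11287534/24090859]
step 1: P' = (I − K·H)·P̄ = [1333882119/819089206 1721331029/819089206 -18027020/24090859; 1721331029/819089206 2794040897/819089206 -24899253/24090859; -18027020/24090859 -24899253/24090859 15513677/24090859]

step 0: x' = [-1099/9770, -12319/5862, 416/4885], P' = [36103/9770 10133/1954 -8492/4885; 10133/1954 47107/5862 -2439/977; -8492/4885 -2439/977 5491/4885]
step 1: x' = [-1643890207/819089206, -1268478759/819089206, 11287534/24090859], P' = [1333882119/819089206 1721331029/819089206 -18027020/24090859; 1721331029/819089206 2794040897/819089206 -24899253/24090859; -18027020/24090859 -24899253/24090859 15513677/24090859]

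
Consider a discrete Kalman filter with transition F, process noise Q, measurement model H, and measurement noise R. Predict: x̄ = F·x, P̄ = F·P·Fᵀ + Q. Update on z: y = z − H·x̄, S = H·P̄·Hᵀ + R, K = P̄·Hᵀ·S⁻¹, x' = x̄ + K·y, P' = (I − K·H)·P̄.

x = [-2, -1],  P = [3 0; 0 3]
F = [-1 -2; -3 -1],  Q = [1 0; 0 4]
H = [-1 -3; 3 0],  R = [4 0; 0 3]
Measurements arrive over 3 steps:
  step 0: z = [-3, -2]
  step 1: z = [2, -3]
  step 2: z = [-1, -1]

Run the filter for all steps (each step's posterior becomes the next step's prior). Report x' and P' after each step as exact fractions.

step 0: x̄ = F·x = [4, 7]
step 0: P̄ = F·P·Fᵀ + Q = [16 15; 15 34]
step 0: y = z − H·x̄ = [22, -14]
step 0: S = H·P̄·Hᵀ + R = [416 -183; -183 147]
step 0: K = P̄·Hᵀ·S⁻¹ = [-61/9221 2935/9221; -2988/9221 -897/9221]
step 0: x' = x̄ + K·y = [-5548/9221, 11369/9221]
step 0: P' = (I − K·H)·P̄ = [2935/9221 -897/9221; -897/9221 4283/9221]
step 1: x̄ = F·x = [-17190/9221, 5275/9221]
step 1: P̄ = F·P·Fᵀ + Q = [25700/9221 11092/9221; 11092/9221 62200/9221]
step 1: y = z − H·x̄ = [17077/9221, 23907/9221]
step 1: S = H·P̄·Hᵀ + R = [688936/9221 -176928/9221; -176928/9221 258963/9221]
step 1: K = P̄·Hᵀ·S⁻¹ = [-7372/664721 192868/664721; -409459/1329442 -54460/664721]
step 1: x' = x̄ + K·y = [-752798/664721, -280173/1329442]
step 1: P' = (I − K·H)·P̄ = [192868/664721 -54460/664721; -54460/664721 291126/664721]
step 2: x̄ = F·x = [1032971/664721, 102063/28286]
step 2: P̄ = F·P·Fᵀ + Q = [1804253/664721 16588/14143; 16588/14143 92746/14143]
step 2: y = z − H·x̄ = [15127383/1329442, -3763634/664721]
step 2: S = H·P̄·Hᵀ + R = [48372511/664721 -12429483/664721; -12429483/664721 18232440/664721]
step 2: K = P̄·Hᵀ·S⁻¹ = [-376651/33163007 9588502/33163007; -112113332/364793077 -2693966/33163007]
step 2: x' = x̄ + K·y = [-14081275/66326014, 416681729/729586154]
step 2: P' = (I − K·H)·P̄ = [9588502/33163007 -2693966/33163007; -2693966/33163007 159362318/364793077]

step 0: x' = [-5548/9221, 11369/9221], P' = [2935/9221 -897/9221; -897/9221 4283/9221]
step 1: x' = [-752798/664721, -280173/1329442], P' = [192868/664721 -54460/664721; -54460/664721 291126/664721]
step 2: x' = [-14081275/66326014, 416681729/729586154], P' = [9588502/33163007 -2693966/33163007; -2693966/33163007 159362318/364793077]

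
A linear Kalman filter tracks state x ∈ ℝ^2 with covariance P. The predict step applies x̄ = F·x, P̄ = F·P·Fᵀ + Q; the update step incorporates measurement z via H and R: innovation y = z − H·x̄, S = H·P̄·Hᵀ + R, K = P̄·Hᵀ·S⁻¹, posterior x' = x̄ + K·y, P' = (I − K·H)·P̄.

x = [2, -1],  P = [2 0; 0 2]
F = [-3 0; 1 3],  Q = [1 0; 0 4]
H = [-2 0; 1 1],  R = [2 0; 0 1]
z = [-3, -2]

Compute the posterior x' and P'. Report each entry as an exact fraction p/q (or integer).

x' = [17/13, -43/13]
P' = [439/910 -213/455; -213/455 642/455]

x̄ = F·x = [-6, -1]
P̄ = F·P·Fᵀ + Q = [19 -6; -6 24]
y = z − H·x̄ = [-15, 5]
S = H·P̄·Hᵀ + R = [78 -26; -26 32]
K = P̄·Hᵀ·S⁻¹ = [-439/910 1/70; 213/455 33/35]
x' = x̄ + K·y = [17/13, -43/13]
P' = (I − K·H)·P̄ = [439/910 -213/455; -213/455 642/455]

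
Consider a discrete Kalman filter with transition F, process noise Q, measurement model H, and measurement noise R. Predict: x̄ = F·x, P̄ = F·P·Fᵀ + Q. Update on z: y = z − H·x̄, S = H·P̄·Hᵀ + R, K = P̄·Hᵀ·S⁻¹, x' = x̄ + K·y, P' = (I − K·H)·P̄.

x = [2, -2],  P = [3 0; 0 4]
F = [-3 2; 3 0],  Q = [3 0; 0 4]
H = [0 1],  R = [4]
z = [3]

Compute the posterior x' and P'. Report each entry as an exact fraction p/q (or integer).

x' = [-269/35, 117/35]
P' = [881/35 -108/35; -108/35 124/35]

x̄ = F·x = [-10, 6]
P̄ = F·P·Fᵀ + Q = [46 -27; -27 31]
y = z − H·x̄ = [-3]
S = H·P̄·Hᵀ + R = [35]
K = P̄·Hᵀ·S⁻¹ = [-27/35; 31/35]
x' = x̄ + K·y = [-269/35, 117/35]
P' = (I − K·H)·P̄ = [881/35 -108/35; -108/35 124/35]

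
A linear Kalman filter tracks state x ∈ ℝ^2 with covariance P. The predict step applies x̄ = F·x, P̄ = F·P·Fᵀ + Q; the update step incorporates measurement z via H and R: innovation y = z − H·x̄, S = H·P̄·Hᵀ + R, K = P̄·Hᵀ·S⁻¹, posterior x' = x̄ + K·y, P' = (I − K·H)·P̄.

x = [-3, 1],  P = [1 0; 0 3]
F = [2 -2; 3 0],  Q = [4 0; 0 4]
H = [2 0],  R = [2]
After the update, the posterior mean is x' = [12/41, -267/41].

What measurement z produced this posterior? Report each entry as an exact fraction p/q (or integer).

z = [1]

x̄ = F·x = [-8, -9]
P̄ = F·P·Fᵀ + Q = [20 6; 6 13]
S = H·P̄·Hᵀ + R = [82]
K = P̄·Hᵀ·S⁻¹ = [20/41; 6/41]
x' − x̄ = [340/41, 102/41] = K·y
y = (KᵀK)⁻¹·Kᵀ·(x' − x̄) = [17]
z = y + H·x̄ = [17] + [-16] = [1]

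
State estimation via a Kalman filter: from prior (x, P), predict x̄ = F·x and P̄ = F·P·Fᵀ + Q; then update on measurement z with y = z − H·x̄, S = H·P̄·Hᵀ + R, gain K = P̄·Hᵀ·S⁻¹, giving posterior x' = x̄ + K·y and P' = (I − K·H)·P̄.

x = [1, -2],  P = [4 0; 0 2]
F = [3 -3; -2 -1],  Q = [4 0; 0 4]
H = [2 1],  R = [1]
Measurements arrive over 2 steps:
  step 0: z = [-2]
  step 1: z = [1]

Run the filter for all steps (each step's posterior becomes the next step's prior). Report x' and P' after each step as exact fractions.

step 0: x' = [-313/183, 280/183], P' = [1010/183 -1922/183; -1922/183 3830/183]
step 1: x' = [-28873/63061, 120128/63061], P' = [94456/63061 -157424/63061; -157424/63061 1574482/315305]

step 0: x̄ = F·x = [9, 0]
step 0: P̄ = F·P·Fᵀ + Q = [58 -18; -18 22]
step 0: y = z − H·x̄ = [-20]
step 0: S = H·P̄·Hᵀ + R = [183]
step 0: K = P̄·Hᵀ·S⁻¹ = [98/183; -14/183]
step 0: x' = x̄ + K·y = [-313/183, 280/183]
step 0: P' = (I − K·H)·P̄ = [1010/183 -1922/183; -1922/183 3830/183]
step 1: x̄ = F·x = [-593/61, 346/183]
step 1: P̄ = F·P·Fᵀ + Q = [26296/61 -112/61; -112/61 914/183]
step 1: y = z − H·x̄ = [3395/183]
step 1: S = H·P̄·Hᵀ + R = [315305/183]
step 1: K = P̄·Hᵀ·S⁻¹ = [31488/63061; 242/315305]
step 1: x' = x̄ + K·y = [-28873/63061, 120128/63061]
step 1: P' = (I − K·H)·P̄ = [94456/63061 -157424/63061; -157424/63061 1574482/315305]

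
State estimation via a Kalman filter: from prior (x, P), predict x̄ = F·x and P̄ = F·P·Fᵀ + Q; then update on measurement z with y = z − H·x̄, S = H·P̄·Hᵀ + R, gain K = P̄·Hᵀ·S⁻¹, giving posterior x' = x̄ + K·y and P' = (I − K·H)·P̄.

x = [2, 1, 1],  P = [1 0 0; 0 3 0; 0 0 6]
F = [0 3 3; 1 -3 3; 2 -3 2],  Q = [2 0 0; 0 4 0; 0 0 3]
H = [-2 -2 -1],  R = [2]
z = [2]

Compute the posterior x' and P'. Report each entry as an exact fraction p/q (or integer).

x̄ = F·x = [6, 2, 3]
P̄ = F·P·Fᵀ + Q = [83 27 9; 27 86 65; 9 65 58]
y = z − H·x̄ = [21]
S = H·P̄·Hᵀ + R = [1248]
K = P̄·Hᵀ·S⁻¹ = [-229/1248; -97/416; -103/624]
x' = x̄ + K·y = [893/416, -1205/416, -97/208]
P' = (I − K·H)·P̄ = [51143/1248 -10981/416 -17971/624; -10981/416 7549/416 3529/208; -17971/624 3529/208 7487/312]

x' = [893/416, -1205/416, -97/208]
P' = [51143/1248 -10981/416 -17971/624; -10981/416 7549/416 3529/208; -17971/624 3529/208 7487/312]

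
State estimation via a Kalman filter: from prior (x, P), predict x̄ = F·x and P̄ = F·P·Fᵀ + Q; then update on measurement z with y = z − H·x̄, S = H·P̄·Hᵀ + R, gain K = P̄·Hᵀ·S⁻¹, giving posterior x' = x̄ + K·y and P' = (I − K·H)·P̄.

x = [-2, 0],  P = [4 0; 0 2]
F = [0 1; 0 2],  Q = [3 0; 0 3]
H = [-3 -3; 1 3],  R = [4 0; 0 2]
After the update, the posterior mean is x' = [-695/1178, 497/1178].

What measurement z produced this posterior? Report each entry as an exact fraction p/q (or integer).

z = [1, 1]

x̄ = F·x = [0, 0]
P̄ = F·P·Fᵀ + Q = [5 4; 4 11]
S = H·P̄·Hᵀ + R = [220 -162; -162 130]
K = P̄·Hᵀ·S⁻¹ = [-189/589 -317/1178; 36/589 425/1178]
x' − x̄ = [-695/1178, 497/1178] = K·y
y = (KᵀK)⁻¹·Kᵀ·(x' − x̄) = [1, 1]
z = y + H·x̄ = [1, 1] + [0, 0] = [1, 1]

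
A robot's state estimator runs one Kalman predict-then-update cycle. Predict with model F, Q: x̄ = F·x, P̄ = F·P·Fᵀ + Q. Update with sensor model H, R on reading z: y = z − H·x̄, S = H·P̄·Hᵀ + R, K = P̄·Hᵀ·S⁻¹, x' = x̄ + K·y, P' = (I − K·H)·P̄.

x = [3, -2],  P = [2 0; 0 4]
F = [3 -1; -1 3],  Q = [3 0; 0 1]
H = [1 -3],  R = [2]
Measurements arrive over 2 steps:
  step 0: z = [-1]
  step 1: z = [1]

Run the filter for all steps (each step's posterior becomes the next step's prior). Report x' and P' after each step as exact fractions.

step 0: x' = [755/162, 11/6], P' = [5909/486 71/18; 71/18 3/2]
step 1: x' = [20005/3466, 16073/10398], P' = [69923/3466 64801/10398; 64801/10398 66503/31194]

step 0: x̄ = F·x = [11, -9]
step 0: P̄ = F·P·Fᵀ + Q = [25 -18; -18 39]
step 0: y = z − H·x̄ = [-39]
step 0: S = H·P̄·Hᵀ + R = [486]
step 0: K = P̄·Hᵀ·S⁻¹ = [79/486; -5/18]
step 0: x' = x̄ + K·y = [755/162, 11/6]
step 0: P' = (I − K·H)·P̄ = [5909/486 71/18; 71/18 3/2]
step 1: x̄ = F·x = [328/27, 68/81]
step 1: P̄ = F·P·Fᵀ + Q = [2437/27 -124/81; -124/81 727/243]
step 1: y = z − H·x̄ = [-233/27]
step 1: S = H·P̄·Hᵀ + R = [3466/27]
step 1: K = P̄·Hᵀ·S⁻¹ = [2561/3466; -851/10398]
step 1: x' = x̄ + K·y = [20005/3466, 16073/10398]
step 1: P' = (I − K·H)·P̄ = [69923/3466 64801/10398; 64801/10398 66503/31194]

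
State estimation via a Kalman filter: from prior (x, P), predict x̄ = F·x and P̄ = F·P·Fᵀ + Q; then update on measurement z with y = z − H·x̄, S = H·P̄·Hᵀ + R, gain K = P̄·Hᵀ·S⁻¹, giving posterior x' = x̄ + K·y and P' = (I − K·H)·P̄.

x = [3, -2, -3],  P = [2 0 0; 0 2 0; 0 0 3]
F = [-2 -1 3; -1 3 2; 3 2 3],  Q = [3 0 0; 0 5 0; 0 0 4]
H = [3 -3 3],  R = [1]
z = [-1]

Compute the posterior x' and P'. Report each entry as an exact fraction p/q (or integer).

x' = [-1676/137, -2046/137, -416/137]
P' = [3275/137 2003/137 -1265/137; 2003/137 25264/685 15252/685; -1265/137 15252/685 21621/685]

x̄ = F·x = [-13, -15, -4]
P̄ = F·P·Fᵀ + Q = [40 16 11; 16 37 24; 11 24 57]
y = z − H·x̄ = [5]
S = H·P̄·Hᵀ + R = [685]
K = P̄·Hᵀ·S⁻¹ = [21/137; 9/685; 132/685]
x' = x̄ + K·y = [-1676/137, -2046/137, -416/137]
P' = (I − K·H)·P̄ = [3275/137 2003/137 -1265/137; 2003/137 25264/685 15252/685; -1265/137 15252/685 21621/685]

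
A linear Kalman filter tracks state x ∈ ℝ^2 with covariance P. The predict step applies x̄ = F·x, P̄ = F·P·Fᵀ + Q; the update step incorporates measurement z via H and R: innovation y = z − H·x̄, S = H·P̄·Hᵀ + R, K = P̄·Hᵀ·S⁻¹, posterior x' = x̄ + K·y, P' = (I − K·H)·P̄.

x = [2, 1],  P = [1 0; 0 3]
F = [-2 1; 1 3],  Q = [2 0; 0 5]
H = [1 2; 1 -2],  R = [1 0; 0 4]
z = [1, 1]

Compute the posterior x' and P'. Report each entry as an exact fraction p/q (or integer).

x' = [967/4761, 1387/4761]
P' = [4996/4761 -1460/4761; -1460/4761 1372/4761]

x̄ = F·x = [-3, 5]
P̄ = F·P·Fᵀ + Q = [9 7; 7 33]
y = z − H·x̄ = [-6, 14]
S = H·P̄·Hᵀ + R = [170 -123; -123 117]
K = P̄·Hᵀ·S⁻¹ = [692/1587 1979/4761; 428/1587 -1051/4761]
x' = x̄ + K·y = [967/4761, 1387/4761]
P' = (I − K·H)·P̄ = [4996/4761 -1460/4761; -1460/4761 1372/4761]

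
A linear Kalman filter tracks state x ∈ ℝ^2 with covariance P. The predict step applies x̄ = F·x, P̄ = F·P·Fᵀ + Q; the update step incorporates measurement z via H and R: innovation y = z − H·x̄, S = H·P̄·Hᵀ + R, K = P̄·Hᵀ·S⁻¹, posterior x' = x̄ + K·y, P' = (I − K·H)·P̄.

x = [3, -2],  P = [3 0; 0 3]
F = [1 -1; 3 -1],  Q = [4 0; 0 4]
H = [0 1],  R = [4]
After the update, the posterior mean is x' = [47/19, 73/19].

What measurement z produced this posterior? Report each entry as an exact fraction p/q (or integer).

x̄ = F·x = [5, 11]
P̄ = F·P·Fᵀ + Q = [10 12; 12 34]
S = H·P̄·Hᵀ + R = [38]
K = P̄·Hᵀ·S⁻¹ = [6/19; 17/19]
x' − x̄ = [-48/19, -136/19] = K·y
y = (KᵀK)⁻¹·Kᵀ·(x' − x̄) = [-8]
z = y + H·x̄ = [-8] + [11] = [3]

z = [3]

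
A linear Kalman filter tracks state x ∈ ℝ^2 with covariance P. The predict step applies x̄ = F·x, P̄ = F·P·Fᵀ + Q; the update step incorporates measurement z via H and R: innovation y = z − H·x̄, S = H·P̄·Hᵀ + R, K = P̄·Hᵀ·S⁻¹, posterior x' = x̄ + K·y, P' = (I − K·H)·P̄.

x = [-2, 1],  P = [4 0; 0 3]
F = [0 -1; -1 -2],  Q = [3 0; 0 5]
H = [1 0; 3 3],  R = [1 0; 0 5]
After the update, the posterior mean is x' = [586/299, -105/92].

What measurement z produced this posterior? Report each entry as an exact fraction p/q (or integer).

x̄ = F·x = [-1, 0]
P̄ = F·P·Fᵀ + Q = [6 6; 6 21]
S = H·P̄·Hᵀ + R = [7 36; 36 356]
K = P̄·Hᵀ·S⁻¹ = [210/299 9/299; -15/23 27/92]
x' − x̄ = [885/299, -105/92] = K·y
y = (KᵀK)⁻¹·Kᵀ·(x' − x̄) = [4, 5]
z = y + H·x̄ = [4, 5] + [-1, -3] = [3, 2]

z = [3, 2]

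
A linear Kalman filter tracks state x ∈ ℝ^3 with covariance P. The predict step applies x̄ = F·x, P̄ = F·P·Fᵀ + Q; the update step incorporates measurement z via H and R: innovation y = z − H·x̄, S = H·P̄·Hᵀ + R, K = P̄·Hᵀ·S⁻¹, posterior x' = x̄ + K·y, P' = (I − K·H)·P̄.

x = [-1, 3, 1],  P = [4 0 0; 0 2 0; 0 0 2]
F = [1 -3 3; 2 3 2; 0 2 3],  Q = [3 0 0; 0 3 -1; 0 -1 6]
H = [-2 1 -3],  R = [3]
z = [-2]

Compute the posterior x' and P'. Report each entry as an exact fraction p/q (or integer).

x' = [-1621/217, 275/31, 1868/217]
P' = [4129/217 -142/31 -3033/217; -142/31 1339/31 543/31; -3033/217 543/31 6663/434]

x̄ = F·x = [-7, 9, 9]
P̄ = F·P·Fᵀ + Q = [43 2 6; 2 45 23; 6 23 32]
y = z − H·x̄ = [2]
S = H·P̄·Hᵀ + R = [434]
K = P̄·Hᵀ·S⁻¹ = [-51/217; -2/31; -85/434]
x' = x̄ + K·y = [-1621/217, 275/31, 1868/217]
P' = (I − K·H)·P̄ = [4129/217 -142/31 -3033/217; -142/31 1339/31 543/31; -3033/217 543/31 6663/434]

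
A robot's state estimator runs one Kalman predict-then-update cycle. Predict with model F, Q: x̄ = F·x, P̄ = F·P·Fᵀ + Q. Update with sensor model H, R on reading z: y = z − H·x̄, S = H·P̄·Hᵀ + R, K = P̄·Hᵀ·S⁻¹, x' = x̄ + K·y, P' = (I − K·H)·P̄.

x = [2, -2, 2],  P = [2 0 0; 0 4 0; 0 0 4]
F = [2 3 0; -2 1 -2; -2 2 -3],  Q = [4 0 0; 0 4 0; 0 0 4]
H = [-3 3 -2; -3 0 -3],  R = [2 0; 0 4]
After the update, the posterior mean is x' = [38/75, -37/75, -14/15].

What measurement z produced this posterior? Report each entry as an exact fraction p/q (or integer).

z = [-1, 1]

x̄ = F·x = [-2, -10, -14]
P̄ = F·P·Fᵀ + Q = [48 4 16; 4 32 40; 16 40 64]
S = H·P̄·Hᵀ + R = [618 660; 660 1300]
K = P̄·Hᵀ·S⁻¹ = [-2162/9195 -434/15325; 2308/9195 -3509/15325; 428/1839 -928/3065]
x' − x̄ = [188/75, 713/75, 196/15] = K·y
y = (KᵀK)⁻¹·Kᵀ·(x' − x̄) = [-5, -47]
z = y + H·x̄ = [-5, -47] + [4, 48] = [-1, 1]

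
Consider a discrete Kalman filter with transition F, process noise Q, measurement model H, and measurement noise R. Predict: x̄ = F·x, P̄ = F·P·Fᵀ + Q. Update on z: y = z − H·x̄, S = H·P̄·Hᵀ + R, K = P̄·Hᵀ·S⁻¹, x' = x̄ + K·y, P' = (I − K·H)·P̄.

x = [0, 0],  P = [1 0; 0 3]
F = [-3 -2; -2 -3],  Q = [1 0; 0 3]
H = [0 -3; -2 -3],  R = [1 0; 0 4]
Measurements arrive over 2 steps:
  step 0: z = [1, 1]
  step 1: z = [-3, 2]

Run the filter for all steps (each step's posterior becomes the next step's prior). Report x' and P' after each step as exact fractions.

step 0: x' = [-202/4051, -1311/4051], P' = [3914/4051 -468/4051; -468/4051 412/4051]
step 1: x' = [-1021576/561759, 164378/187253], P' = [537601/561759 -20914/187253; -20914/187253 18688/187253]

step 0: x̄ = F·x = [0, 0]
step 0: P̄ = F·P·Fᵀ + Q = [22 24; 24 34]
step 0: y = z − H·x̄ = [1, 1]
step 0: S = H·P̄·Hᵀ + R = [307 450; 450 686]
step 0: K = P̄·Hᵀ·S⁻¹ = [1404/4051 -1606/4051; -1236/4051 -75/4051]
step 0: x' = x̄ + K·y = [-202/4051, -1311/4051]
step 0: P' = (I − K·H)·P̄ = [3914/4051 -468/4051; -468/4051 412/4051]
step 1: x̄ = F·x = [3228/4051, 4337/4051]
step 1: P̄ = F·P·Fᵀ + Q = [35309/4051 19872/4051; 19872/4051 25901/4051]
step 1: y = z − H·x̄ = [858/4051, 27569/4051]
step 1: S = H·P̄·Hᵀ + R = [237160/4051 352341/4051; 352341/4051 629013/4051]
step 1: K = P̄·Hᵀ·S⁻¹ = [62742/187253 -221744/561759; -56064/187253 -3559/187253]
step 1: x' = x̄ + K·y = [-1021576/561759, 164378/187253]
step 1: P' = (I − K·H)·P̄ = [537601/561759 -20914/187253; -20914/187253 18688/187253]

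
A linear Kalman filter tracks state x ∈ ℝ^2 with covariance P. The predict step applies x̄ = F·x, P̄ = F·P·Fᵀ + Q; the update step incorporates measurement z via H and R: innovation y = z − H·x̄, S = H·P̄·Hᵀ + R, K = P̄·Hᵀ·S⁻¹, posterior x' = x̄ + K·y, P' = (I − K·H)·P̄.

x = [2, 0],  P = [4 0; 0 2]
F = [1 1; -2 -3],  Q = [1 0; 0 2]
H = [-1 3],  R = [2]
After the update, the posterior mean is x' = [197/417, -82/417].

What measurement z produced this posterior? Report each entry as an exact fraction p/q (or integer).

x̄ = F·x = [2, -4]
P̄ = F·P·Fᵀ + Q = [7 -14; -14 36]
S = H·P̄·Hᵀ + R = [417]
K = P̄·Hᵀ·S⁻¹ = [-49/417; 122/417]
x' − x̄ = [-637/417, 1586/417] = K·y
y = (KᵀK)⁻¹·Kᵀ·(x' − x̄) = [13]
z = y + H·x̄ = [13] + [-14] = [-1]

z = [-1]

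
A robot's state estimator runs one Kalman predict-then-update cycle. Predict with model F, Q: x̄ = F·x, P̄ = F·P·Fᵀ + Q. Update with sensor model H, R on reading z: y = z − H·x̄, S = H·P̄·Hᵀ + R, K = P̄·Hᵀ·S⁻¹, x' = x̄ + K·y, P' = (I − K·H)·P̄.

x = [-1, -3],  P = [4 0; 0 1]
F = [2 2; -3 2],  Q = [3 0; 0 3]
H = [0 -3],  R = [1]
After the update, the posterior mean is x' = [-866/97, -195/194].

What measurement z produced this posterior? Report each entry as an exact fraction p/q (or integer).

z = [3]

x̄ = F·x = [-8, -3]
P̄ = F·P·Fᵀ + Q = [23 -20; -20 43]
S = H·P̄·Hᵀ + R = [388]
K = P̄·Hᵀ·S⁻¹ = [15/97; -129/388]
x' − x̄ = [-90/97, 387/194] = K·y
y = (KᵀK)⁻¹·Kᵀ·(x' − x̄) = [-6]
z = y + H·x̄ = [-6] + [9] = [3]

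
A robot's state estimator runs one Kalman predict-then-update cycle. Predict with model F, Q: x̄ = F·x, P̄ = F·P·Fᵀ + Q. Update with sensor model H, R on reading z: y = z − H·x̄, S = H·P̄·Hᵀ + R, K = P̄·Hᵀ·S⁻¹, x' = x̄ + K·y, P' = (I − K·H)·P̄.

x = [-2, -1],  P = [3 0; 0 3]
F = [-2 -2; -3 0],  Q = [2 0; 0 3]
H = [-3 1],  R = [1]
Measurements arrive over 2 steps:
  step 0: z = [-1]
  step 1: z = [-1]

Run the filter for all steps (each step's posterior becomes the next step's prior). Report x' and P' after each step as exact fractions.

step 0: x̄ = F·x = [6, 6]
step 0: P̄ = F·P·Fᵀ + Q = [26 18; 18 30]
step 0: y = z − H·x̄ = [11]
step 0: S = H·P̄·Hᵀ + R = [157]
step 0: K = P̄·Hᵀ·S⁻¹ = [-60/157; -24/157]
step 0: x' = x̄ + K·y = [282/157, 678/157]
step 0: P' = (I − K·H)·P̄ = [482/157 1386/157; 1386/157 4134/157]
step 1: x̄ = F·x = [-1920/157, -846/157]
step 1: P̄ = F·P·Fᵀ + Q = [29866/157 11208/157; 11208/157 4809/157]
step 1: y = z − H·x̄ = [-5071/157]
step 1: S = H·P̄·Hᵀ + R = [206512/157]
step 1: K = P̄·Hᵀ·S⁻¹ = [-39195/103256; -28815/206512]
step 1: x' = x̄ + K·y = [3225/103256, -182091/206512]
step 1: P' = (I − K·H)·P̄ = [36139/51628 177639/103256; 177639/103256 1037019/206512]

step 0: x' = [282/157, 678/157], P' = [482/157 1386/157; 1386/157 4134/157]
step 1: x' = [3225/103256, -182091/206512], P' = [36139/51628 177639/103256; 177639/103256 1037019/206512]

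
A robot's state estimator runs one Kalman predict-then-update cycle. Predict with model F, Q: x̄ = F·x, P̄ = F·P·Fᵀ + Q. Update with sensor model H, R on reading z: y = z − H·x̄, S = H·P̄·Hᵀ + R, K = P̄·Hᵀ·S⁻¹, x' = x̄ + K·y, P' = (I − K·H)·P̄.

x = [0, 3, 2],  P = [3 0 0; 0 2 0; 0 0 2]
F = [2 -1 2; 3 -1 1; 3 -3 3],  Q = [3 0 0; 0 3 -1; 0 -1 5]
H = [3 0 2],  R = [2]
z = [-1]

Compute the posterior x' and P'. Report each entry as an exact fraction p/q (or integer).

x' = [25/19, -635/931, -2305/931]
P' = [34/19 12/19 -48/19; 12/19 9750/931 -734/931; -48/19 -734/931 3772/931]

x̄ = F·x = [1, -1, -3]
P̄ = F·P·Fᵀ + Q = [25 24 36; 24 34 38; 36 38 68]
y = z − H·x̄ = [2]
S = H·P̄·Hᵀ + R = [931]
K = P̄·Hᵀ·S⁻¹ = [3/19; 148/931; 244/931]
x' = x̄ + K·y = [25/19, -635/931, -2305/931]
P' = (I − K·H)·P̄ = [34/19 12/19 -48/19; 12/19 9750/931 -734/931; -48/19 -734/931 3772/931]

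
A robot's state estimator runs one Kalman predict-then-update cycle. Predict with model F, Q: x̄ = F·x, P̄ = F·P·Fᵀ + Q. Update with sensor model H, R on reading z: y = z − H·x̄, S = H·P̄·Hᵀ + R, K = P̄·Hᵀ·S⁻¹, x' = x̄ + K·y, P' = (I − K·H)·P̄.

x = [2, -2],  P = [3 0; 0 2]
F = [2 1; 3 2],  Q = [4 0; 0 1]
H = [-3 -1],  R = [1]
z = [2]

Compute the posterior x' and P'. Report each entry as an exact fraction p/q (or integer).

x̄ = F·x = [2, 2]
P̄ = F·P·Fᵀ + Q = [18 22; 22 36]
y = z − H·x̄ = [10]
S = H·P̄·Hᵀ + R = [331]
K = P̄·Hᵀ·S⁻¹ = [-76/331; -102/331]
x' = x̄ + K·y = [-98/331, -358/331]
P' = (I − K·H)·P̄ = [182/331 -470/331; -470/331 1512/331]

x' = [-98/331, -358/331]
P' = [182/331 -470/331; -470/331 1512/331]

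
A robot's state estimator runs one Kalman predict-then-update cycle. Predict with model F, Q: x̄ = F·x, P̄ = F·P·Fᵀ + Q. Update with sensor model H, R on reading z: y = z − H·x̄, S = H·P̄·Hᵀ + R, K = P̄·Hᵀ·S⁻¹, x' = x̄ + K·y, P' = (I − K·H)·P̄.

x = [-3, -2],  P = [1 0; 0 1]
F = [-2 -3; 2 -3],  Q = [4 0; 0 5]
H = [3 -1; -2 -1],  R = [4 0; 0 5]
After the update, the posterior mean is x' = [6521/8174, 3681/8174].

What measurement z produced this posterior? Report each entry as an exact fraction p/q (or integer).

z = [1, -2]

x̄ = F·x = [12, 0]
P̄ = F·P·Fᵀ + Q = [17 5; 5 18]
S = H·P̄·Hᵀ + R = [145 -89; -89 111]
K = P̄·Hᵀ·S⁻¹ = [1635/8174 -1561/8174; -2825/8174 -4327/8174]
x' − x̄ = [-91567/8174, 3681/8174] = K·y
y = (KᵀK)⁻¹·Kᵀ·(x' − x̄) = [-35, 22]
z = y + H·x̄ = [-35, 22] + [36, -24] = [1, -2]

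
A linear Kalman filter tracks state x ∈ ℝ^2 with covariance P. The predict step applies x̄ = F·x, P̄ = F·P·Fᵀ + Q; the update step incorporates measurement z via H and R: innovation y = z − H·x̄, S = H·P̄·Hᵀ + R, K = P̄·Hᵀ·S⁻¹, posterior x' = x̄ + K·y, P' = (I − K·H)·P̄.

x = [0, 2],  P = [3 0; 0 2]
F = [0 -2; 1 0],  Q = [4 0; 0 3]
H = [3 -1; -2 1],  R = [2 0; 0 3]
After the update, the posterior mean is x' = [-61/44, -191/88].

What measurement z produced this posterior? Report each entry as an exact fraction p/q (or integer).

x̄ = F·x = [-4, 0]
P̄ = F·P·Fᵀ + Q = [12 0; 0 6]
S = H·P̄·Hᵀ + R = [116 -78; -78 57]
K = P̄·Hᵀ·S⁻¹ = [15/44 1/22; 21/88 19/44]
x' − x̄ = [115/44, -191/88] = K·y
y = (KᵀK)⁻¹·Kᵀ·(x' − x̄) = [9, -10]
z = y + H·x̄ = [9, -10] + [-12, 8] = [-3, -2]

z = [-3, -2]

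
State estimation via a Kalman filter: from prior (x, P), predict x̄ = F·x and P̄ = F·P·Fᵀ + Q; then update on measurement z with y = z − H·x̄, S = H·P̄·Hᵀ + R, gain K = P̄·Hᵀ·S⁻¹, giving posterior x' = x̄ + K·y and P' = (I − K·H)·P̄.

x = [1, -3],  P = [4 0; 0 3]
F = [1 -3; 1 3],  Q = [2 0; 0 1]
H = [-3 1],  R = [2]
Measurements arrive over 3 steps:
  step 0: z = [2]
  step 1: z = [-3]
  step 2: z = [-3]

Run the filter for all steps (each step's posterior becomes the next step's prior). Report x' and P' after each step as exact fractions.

step 0: x̄ = F·x = [10, -8]
step 0: P̄ = F·P·Fᵀ + Q = [33 -23; -23 32]
step 0: y = z − H·x̄ = [40]
step 0: S = H·P̄·Hᵀ + R = [469]
step 0: K = P̄·Hᵀ·S⁻¹ = [-122/469; 101/469]
step 0: x' = x̄ + K·y = [-190/469, 288/469]
step 0: P' = (I − K·H)·P̄ = [593/469 1535/469; 1535/469 4807/469]
step 1: x̄ = F·x = [-1054/469, 674/469]
step 1: P̄ = F·P·Fᵀ + Q = [35584/469 -42670/469; -42670/469 53535/469]
step 1: y = z − H·x̄ = [-749/67]
step 1: S = H·P̄·Hᵀ + R = [90107/67]
step 1: K = P̄·Hᵀ·S⁻¹ = [-21346/90107; 25935/90107]
step 1: x' = x̄ + K·y = [252900/630749, -1123061/630749]
step 1: P' = (I − K·H)·P̄ = [250828/630749 453640/630749; 453640/630749 1724010/630749]
step 2: x̄ = F·x = [3622083/630749, -3116283/630749]
step 2: P̄ = F·P·Fᵀ + Q = [14306576/630749 -15265262/630749; -15265262/630749 19119507/630749]
step 2: y = z − H·x̄ = [12090285/630749]
step 2: S = H·P̄·Hᵀ + R = [240731761/630749]
step 2: K = P̄·Hᵀ·S⁻¹ = [-58184990/240731761; 64915293/240731761]
step 2: x' = x̄ + K·y = [267106737/240731761, 54944358/240731761]
step 2: P' = (I − K·H)·P̄ = [92832764/240731761 162128312/240731761; 162128312/240731761 616215522/240731761]

step 0: x' = [-190/469, 288/469], P' = [593/469 1535/469; 1535/469 4807/469]
step 1: x' = [252900/630749, -1123061/630749], P' = [250828/630749 453640/630749; 453640/630749 1724010/630749]
step 2: x' = [267106737/240731761, 54944358/240731761], P' = [92832764/240731761 162128312/240731761; 162128312/240731761 616215522/240731761]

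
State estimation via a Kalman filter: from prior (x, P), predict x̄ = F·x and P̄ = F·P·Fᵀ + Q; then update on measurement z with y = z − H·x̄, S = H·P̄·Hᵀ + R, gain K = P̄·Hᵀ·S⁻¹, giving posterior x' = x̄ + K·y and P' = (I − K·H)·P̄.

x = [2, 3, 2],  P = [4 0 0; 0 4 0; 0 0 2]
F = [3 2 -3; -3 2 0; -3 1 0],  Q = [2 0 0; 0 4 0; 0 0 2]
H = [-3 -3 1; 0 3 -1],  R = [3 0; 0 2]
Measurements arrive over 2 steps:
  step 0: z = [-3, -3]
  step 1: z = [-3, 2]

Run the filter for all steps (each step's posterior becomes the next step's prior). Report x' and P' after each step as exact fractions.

step 0: x' = [870/431, -16329/7327, -54195/14654], P' = [712/1293 -428/1293 -144/431; -428/1293 30350/21981 23685/7327; -144/431 23685/7327 131181/14654]
step 1: x' = [181115412/372009515, -224572446/372009515, -251091933/74401903], P' = [204515657/372009515 -100931516/372009515 -11685594/74401903; -100931516/372009515 345868548/372009515 150119796/74401903; -11685594/74401903 150119796/74401903 424213545/74401903]

step 0: x̄ = F·x = [6, 0, -3]
step 0: P̄ = F·P·Fᵀ + Q = [72 -20 -28; -20 56 44; -28 44 42]
step 0: y = z − H·x̄ = [18, -6]
step 0: S = H·P̄·Hᵀ + R = [741 -186; -186 284]
step 0: K = P̄·Hᵀ·S⁻¹ = [-428/1293 -142/431; 611/21981 6665/14654; 1253/14654 10929/29308]
step 0: x' = x̄ + K·y = [870/431, -16329/7327, -54195/14654]
step 0: P' = (I − K·H)·P̄ = [712/1293 -428/1293 -144/431; -428/1293 30350/21981 23685/7327; -144/431 23685/7327 131181/14654]
step 1: x̄ = F·x = [186009/14654, -77028/7327, -60699/7327]
step 1: P̄ = F·P·Fᵀ + Q = [2474923/43962 -479962/21981 -305669/21981; -479962/21981 405572/21981 235120/21981; -305669/21981 235120/21981 226904/21981]
step 1: y = z − H·x̄ = [173295/14654, 185039/7327]
step 1: S = H·P̄·Hᵀ + R = [13728253/43962 936319/21981; 936319/21981 2510294/21981]
step 1: K = P̄·Hᵀ·S⁻¹ = [-123060131/372009515 -122183289/372009515; 5262628/372009515 143503332/372009515; 2970313/74401903 26145843/148803806]
step 1: x' = x̄ + K·y = [181115412/372009515, -224572446/372009515, -251091933/74401903]
step 1: P' = (I − K·H)·P̄ = [204515657/372009515 -100931516/372009515 -11685594/74401903; -100931516/372009515 345868548/372009515 150119796/74401903; -11685594/74401903 150119796/74401903 424213545/74401903]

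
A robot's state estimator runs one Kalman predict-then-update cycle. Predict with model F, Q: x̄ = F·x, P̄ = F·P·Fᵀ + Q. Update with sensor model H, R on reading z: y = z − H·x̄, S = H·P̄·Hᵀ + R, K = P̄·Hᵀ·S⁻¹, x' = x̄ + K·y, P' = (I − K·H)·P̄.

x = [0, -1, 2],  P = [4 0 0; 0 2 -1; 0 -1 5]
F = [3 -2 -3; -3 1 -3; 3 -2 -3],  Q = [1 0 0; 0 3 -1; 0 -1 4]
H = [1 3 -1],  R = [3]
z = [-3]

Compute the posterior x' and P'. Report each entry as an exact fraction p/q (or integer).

x' = [-1621/421, -454/421, -1693/421]
P' = [65627/842 -255/842 64841/842; -255/842 735/842 1119/842; 64841/842 1119/842 68201/842]

x̄ = F·x = [-4, -7, -4]
P̄ = F·P·Fᵀ + Q = [78 2 77; 2 92 1; 77 1 81]
y = z − H·x̄ = [18]
S = H·P̄·Hᵀ + R = [842]
K = P̄·Hᵀ·S⁻¹ = [7/842; 277/842; -1/842]
x' = x̄ + K·y = [-1621/421, -454/421, -1693/421]
P' = (I − K·H)·P̄ = [65627/842 -255/842 64841/842; -255/842 735/842 1119/842; 64841/842 1119/842 68201/842]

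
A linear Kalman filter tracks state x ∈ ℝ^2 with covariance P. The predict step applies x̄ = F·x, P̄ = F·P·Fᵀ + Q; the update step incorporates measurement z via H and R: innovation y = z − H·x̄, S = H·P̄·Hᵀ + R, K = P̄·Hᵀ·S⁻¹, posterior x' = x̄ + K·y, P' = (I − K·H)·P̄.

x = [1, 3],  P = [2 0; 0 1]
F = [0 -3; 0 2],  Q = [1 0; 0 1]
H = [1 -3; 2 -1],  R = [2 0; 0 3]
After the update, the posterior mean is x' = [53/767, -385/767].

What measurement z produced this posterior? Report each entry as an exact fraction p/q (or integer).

z = [2, 1]

x̄ = F·x = [-9, 6]
P̄ = F·P·Fᵀ + Q = [10 -6; -6 5]
S = H·P̄·Hᵀ + R = [93 77; 77 72]
K = P̄·Hᵀ·S⁻¹ = [14/767 262/767; -203/767 36/767]
x' − x̄ = [6956/767, -4987/767] = K·y
y = (KᵀK)⁻¹·Kᵀ·(x' − x̄) = [29, 25]
z = y + H·x̄ = [29, 25] + [-27, -24] = [2, 1]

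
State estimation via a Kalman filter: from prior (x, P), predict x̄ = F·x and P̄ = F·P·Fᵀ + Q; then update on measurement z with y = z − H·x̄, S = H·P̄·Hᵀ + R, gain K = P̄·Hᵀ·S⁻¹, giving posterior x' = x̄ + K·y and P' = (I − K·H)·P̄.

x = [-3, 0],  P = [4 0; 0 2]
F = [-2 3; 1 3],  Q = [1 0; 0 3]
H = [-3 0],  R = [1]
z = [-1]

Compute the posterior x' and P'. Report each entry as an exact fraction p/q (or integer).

x' = [111/316, -729/158]
P' = [35/316 5/158; 5/158 1750/79]

x̄ = F·x = [6, -3]
P̄ = F·P·Fᵀ + Q = [35 10; 10 25]
y = z − H·x̄ = [17]
S = H·P̄·Hᵀ + R = [316]
K = P̄·Hᵀ·S⁻¹ = [-105/316; -15/158]
x' = x̄ + K·y = [111/316, -729/158]
P' = (I − K·H)·P̄ = [35/316 5/158; 5/158 1750/79]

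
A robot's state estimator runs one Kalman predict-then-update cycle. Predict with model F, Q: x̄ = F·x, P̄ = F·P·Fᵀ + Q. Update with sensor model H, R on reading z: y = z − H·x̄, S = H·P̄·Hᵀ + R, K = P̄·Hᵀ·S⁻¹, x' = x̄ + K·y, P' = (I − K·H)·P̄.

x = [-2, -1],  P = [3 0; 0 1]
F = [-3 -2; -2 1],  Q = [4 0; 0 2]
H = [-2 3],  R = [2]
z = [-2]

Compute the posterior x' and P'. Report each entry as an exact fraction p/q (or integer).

x' = [114/17, 64/17]
P' = [2491/85 1646/85; 1646/85 1106/85]

x̄ = F·x = [8, 3]
P̄ = F·P·Fᵀ + Q = [35 16; 16 15]
y = z − H·x̄ = [5]
S = H·P̄·Hᵀ + R = [85]
K = P̄·Hᵀ·S⁻¹ = [-22/85; 13/85]
x' = x̄ + K·y = [114/17, 64/17]
P' = (I − K·H)·P̄ = [2491/85 1646/85; 1646/85 1106/85]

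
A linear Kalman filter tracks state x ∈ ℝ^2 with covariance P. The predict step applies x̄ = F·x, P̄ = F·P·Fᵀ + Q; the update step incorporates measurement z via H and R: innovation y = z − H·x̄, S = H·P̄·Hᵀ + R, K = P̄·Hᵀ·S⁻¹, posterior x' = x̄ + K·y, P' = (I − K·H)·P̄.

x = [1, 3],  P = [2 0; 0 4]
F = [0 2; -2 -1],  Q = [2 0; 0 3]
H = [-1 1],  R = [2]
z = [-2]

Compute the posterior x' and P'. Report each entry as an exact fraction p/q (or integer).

x' = [24/17, -16/17]
P' = [242/51 190/51; 190/51 236/51]

x̄ = F·x = [6, -5]
P̄ = F·P·Fᵀ + Q = [18 -8; -8 15]
y = z − H·x̄ = [9]
S = H·P̄·Hᵀ + R = [51]
K = P̄·Hᵀ·S⁻¹ = [-26/51; 23/51]
x' = x̄ + K·y = [24/17, -16/17]
P' = (I − K·H)·P̄ = [242/51 190/51; 190/51 236/51]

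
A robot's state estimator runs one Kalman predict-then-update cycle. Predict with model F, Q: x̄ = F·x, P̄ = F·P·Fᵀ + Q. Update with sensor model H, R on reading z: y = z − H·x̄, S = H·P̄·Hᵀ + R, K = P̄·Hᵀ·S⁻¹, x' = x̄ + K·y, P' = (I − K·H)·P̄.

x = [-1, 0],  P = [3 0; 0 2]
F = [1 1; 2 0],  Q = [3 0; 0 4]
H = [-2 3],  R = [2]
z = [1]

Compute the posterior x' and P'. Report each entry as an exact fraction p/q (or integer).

x̄ = F·x = [-1, -2]
P̄ = F·P·Fᵀ + Q = [8 6; 6 16]
y = z − H·x̄ = [5]
S = H·P̄·Hᵀ + R = [106]
K = P̄·Hᵀ·S⁻¹ = [1/53; 18/53]
x' = x̄ + K·y = [-48/53, -16/53]
P' = (I − K·H)·P̄ = [422/53 282/53; 282/53 200/53]

x' = [-48/53, -16/53]
P' = [422/53 282/53; 282/53 200/53]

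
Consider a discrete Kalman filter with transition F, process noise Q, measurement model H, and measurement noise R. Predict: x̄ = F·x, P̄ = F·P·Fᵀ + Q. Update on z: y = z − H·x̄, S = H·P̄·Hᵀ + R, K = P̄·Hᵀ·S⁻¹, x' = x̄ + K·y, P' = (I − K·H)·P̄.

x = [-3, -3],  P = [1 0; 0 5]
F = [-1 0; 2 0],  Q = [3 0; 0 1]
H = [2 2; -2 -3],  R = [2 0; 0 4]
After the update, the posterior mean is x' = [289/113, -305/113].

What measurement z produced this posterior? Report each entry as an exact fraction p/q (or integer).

z = [-1, 1]

x̄ = F·x = [3, -6]
P̄ = F·P·Fᵀ + Q = [4 -2; -2 5]
S = H·P̄·Hᵀ + R = [22 -26; -26 41]
K = P̄·Hᵀ·S⁻¹ = [56/113 30/113; -20/113 -43/113]
x' − x̄ = [-50/113, 373/113] = K·y
y = (KᵀK)⁻¹·Kᵀ·(x' − x̄) = [5, -11]
z = y + H·x̄ = [5, -11] + [-6, 12] = [-1, 1]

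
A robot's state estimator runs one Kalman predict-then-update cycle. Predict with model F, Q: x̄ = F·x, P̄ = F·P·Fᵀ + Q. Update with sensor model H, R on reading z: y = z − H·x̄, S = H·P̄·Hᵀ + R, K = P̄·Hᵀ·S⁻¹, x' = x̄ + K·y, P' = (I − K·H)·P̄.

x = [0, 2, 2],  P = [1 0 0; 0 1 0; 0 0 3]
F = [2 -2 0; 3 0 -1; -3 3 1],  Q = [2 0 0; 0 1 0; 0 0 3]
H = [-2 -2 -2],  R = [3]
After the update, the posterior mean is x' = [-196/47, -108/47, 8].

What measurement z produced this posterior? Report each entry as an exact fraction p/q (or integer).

z = [-3]

x̄ = F·x = [-4, -2, 8]
P̄ = F·P·Fᵀ + Q = [10 6 -12; 6 13 -12; -12 -12 24]
S = H·P̄·Hᵀ + R = [47]
K = P̄·Hᵀ·S⁻¹ = [-8/47; -14/47; 0]
x' − x̄ = [-8/47, -14/47, 0] = K·y
y = (KᵀK)⁻¹·Kᵀ·(x' − x̄) = [1]
z = y + H·x̄ = [1] + [-4] = [-3]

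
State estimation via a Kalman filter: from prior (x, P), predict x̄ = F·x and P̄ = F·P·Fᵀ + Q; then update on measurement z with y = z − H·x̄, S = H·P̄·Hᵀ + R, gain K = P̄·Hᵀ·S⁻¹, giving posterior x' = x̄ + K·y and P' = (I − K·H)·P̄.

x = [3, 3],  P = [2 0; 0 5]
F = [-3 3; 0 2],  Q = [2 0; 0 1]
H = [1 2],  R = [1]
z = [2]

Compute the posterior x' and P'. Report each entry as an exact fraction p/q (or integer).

x̄ = F·x = [0, 6]
P̄ = F·P·Fᵀ + Q = [65 30; 30 21]
y = z − H·x̄ = [-10]
S = H·P̄·Hᵀ + R = [270]
K = P̄·Hᵀ·S⁻¹ = [25/54; 4/15]
x' = x̄ + K·y = [-125/27, 10/3]
P' = (I − K·H)·P̄ = [385/54 -10/3; -10/3 9/5]

x' = [-125/27, 10/3]
P' = [385/54 -10/3; -10/3 9/5]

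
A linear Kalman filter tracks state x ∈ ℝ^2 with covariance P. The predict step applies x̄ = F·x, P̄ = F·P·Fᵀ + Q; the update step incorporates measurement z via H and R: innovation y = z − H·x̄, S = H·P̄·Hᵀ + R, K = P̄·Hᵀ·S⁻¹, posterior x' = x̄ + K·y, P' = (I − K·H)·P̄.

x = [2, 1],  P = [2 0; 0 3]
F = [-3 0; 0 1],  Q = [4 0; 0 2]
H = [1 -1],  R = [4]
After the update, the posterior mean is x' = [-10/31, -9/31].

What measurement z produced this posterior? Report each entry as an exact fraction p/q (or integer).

x̄ = F·x = [-6, 1]
P̄ = F·P·Fᵀ + Q = [22 0; 0 5]
S = H·P̄·Hᵀ + R = [31]
K = P̄·Hᵀ·S⁻¹ = [22/31; -5/31]
x' − x̄ = [176/31, -40/31] = K·y
y = (KᵀK)⁻¹·Kᵀ·(x' − x̄) = [8]
z = y + H·x̄ = [8] + [-7] = [1]

z = [1]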